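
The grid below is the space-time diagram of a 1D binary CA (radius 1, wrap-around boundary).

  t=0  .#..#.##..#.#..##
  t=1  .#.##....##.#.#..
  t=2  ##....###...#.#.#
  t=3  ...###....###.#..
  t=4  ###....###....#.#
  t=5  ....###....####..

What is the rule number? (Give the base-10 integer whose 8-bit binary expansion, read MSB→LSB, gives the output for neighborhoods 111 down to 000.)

  nb ###: next=.  (t=2,i=0, bit7=0)
  nb ##.: next=.  (t=0,i=7, bit6=0)
  nb #.#: next=.  (t=0,i=0, bit5=0)
  nb #..: next=.  (t=0,i=2, bit4=0)
  nb .##: next=.  (t=0,i=6, bit3=0)
  nb .#.: next=#  (t=0,i=1, bit2=1)
  nb ..#: next=#  (t=0,i=3, bit1=1)
  nb ...: next=#  (t=1,i=6, bit0=1)
  bits 00000111 = 7

7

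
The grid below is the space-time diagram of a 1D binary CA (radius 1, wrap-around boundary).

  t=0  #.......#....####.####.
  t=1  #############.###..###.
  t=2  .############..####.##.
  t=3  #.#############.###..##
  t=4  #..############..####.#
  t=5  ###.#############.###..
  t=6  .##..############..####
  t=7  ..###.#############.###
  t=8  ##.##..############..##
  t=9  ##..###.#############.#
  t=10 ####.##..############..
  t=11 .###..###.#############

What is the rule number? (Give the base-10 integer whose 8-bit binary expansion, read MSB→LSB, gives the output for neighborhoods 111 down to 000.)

  ###|#  b7=1 t=0,i=14
  ##.|#  b6=1 t=0,i=16
  #.#|.  b5=0 t=0,i=17
  #..|#  b4=1 t=0,i=1
  .##|.  b3=0 t=0,i=13
  .#.|#  b2=1 t=0,i=0
  ..#|#  b1=1 t=0,i=7
  ...|#  b0=1 t=0,i=2
  bits 11010111 = 215

215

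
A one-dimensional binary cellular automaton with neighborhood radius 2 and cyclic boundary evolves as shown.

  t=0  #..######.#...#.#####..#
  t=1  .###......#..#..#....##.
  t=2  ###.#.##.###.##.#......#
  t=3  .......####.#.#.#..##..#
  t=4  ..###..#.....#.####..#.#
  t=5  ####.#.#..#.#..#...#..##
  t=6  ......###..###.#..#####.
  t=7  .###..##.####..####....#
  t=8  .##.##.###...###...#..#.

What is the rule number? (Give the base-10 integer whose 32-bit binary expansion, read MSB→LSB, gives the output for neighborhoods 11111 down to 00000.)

194537109

  nb #####: next=.  (t=0,i=5, bit31=0)
  nb ####.: next=.  (t=0,i=7, bit30=0)
  nb ###.#: next=.  (t=0,i=8, bit29=0)
  nb ###..: next=.  (t=0,i=20, bit28=0)
  nb ##.##: next=#  (t=2,i=8, bit27=1)
  nb ##.#.: next=.  (t=0,i=9, bit26=0)
  nb ##..#: next=#  (t=0,i=1, bit25=1)
  nb ##...: next=#  (t=1,i=4, bit24=1)
  nb #.###: next=#  (t=0,i=16, bit23=1)
  nb #.##.: next=.  (t=2,i=6, bit22=0)
  nb #.#.#: next=.  (t=2,i=4, bit21=0)
  nb #.#..: next=#  (t=0,i=10, bit20=1)
  nb #..##: next=#  (t=0,i=2, bit19=1)
  nb #..#.: next=.  (t=1,i=12, bit18=0)
  nb #...#: next=.  (t=0,i=12, bit17=0)
  nb #....: next=.  (t=1,i=5, bit16=0)
  nb .####: next=.  (t=0,i=4, bit15=0)
  nb .###.: next=#  (t=1,i=2, bit14=1)
  nb .##.#: next=#  (t=2,i=7, bit13=1)
  nb .##..: next=.  (t=0,i=0, bit12=0)
  nb .#.##: next=.  (t=0,i=15, bit11=0)
  nb .#.#.: next=#  (t=3,i=13, bit10=1)
  nb .#..#: next=#  (t=1,i=11, bit9=1)
  nb .#...: next=.  (t=0,i=11, bit8=0)
  nb ..###: next=#  (t=0,i=3, bit7=1)
  nb ..##.: next=.  (t=0,i=23, bit6=0)
  nb ..#.#: next=.  (t=0,i=14, bit5=0)
  nb ..#..: next=#  (t=1,i=10, bit4=1)
  nb ...##: next=.  (t=1,i=20, bit3=0)
  nb ...#.: next=#  (t=0,i=13, bit2=1)
  nb ....#: next=.  (t=1,i=8, bit1=0)
  nb .....: next=#  (t=1,i=6, bit0=1)
  bits 00001011100110000110011010010101 = 194537109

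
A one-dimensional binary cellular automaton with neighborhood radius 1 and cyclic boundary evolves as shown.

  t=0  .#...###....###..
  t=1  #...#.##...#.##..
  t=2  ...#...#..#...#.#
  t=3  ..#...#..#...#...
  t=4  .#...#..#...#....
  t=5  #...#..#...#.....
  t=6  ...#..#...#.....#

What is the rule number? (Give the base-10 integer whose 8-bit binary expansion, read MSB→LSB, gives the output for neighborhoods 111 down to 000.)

  nb ###: next=#  (t=0,i=6, bit7=1)
  nb ##.: next=#  (t=0,i=7, bit6=1)
  nb #.#: next=.  (t=1,i=5, bit5=0)
  nb #..: next=.  (t=0,i=2, bit4=0)
  nb .##: next=.  (t=0,i=5, bit3=0)
  nb .#.: next=.  (t=0,i=1, bit2=0)
  nb ..#: next=#  (t=0,i=0, bit1=1)
  nb ...: next=.  (t=0,i=3, bit0=0)
  bits 11000010 = 194

194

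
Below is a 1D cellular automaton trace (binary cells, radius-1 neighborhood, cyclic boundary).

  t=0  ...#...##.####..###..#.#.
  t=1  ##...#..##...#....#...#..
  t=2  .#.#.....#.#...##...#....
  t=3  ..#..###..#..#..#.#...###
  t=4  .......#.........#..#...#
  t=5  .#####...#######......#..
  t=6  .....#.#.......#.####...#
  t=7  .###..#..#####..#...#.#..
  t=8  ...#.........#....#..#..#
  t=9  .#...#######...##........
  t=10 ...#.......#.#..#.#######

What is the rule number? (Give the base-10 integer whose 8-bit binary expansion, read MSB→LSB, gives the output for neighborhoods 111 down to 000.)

  [7] ### => .  t=0,i=11
  [6] ##. => #  t=0,i=8
  [5] #.# => #  t=0,i=9
  [4] #.. => .  t=0,i=4
  [3] .## => .  t=0,i=7
  [2] .#. => .  t=0,i=3
  [1] ..# => .  t=0,i=2
  [0] ... => #  t=0,i=0
  bits 01100001 = 97

97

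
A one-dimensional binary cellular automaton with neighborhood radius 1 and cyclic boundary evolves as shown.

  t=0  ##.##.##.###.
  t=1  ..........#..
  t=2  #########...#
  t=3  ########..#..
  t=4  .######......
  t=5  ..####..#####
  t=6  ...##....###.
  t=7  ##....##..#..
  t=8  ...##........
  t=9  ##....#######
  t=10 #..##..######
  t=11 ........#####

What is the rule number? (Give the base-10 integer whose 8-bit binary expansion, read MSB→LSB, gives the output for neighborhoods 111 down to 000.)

129

  nb ###: next=#  (t=0,i=10, bit7=1)
  nb ##.: next=.  (t=0,i=1, bit6=0)
  nb #.#: next=.  (t=0,i=2, bit5=0)
  nb #..: next=.  (t=1,i=11, bit4=0)
  nb .##: next=.  (t=0,i=0, bit3=0)
  nb .#.: next=.  (t=1,i=10, bit2=0)
  nb ..#: next=.  (t=1,i=9, bit1=0)
  nb ...: next=#  (t=1,i=0, bit0=1)
  bits 10000001 = 129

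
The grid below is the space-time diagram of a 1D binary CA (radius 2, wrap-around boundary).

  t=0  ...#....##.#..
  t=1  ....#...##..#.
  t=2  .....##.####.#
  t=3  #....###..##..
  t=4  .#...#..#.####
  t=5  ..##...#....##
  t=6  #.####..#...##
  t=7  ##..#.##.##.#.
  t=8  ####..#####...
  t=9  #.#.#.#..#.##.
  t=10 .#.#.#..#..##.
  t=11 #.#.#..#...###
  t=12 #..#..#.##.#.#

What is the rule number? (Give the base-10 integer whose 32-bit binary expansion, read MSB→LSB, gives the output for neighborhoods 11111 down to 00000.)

  #####|.  b31=0 t=8,i=8
  ####.|#  b30=1 t=2,i=10
  ###.#|#  b29=1 t=2,i=11
  ###..|.  b28=0 t=3,i=7
  ##.##|#  b27=1 t=2,i=7
  ##.#.|.  b26=0 t=0,i=10
  ##..#|#  b25=1 t=1,i=10
  ##...|#  b24=1 t=5,i=4
  #.###|.  b23=0 t=2,i=8
  #.##.|#  b22=1 t=7,i=0
  #.#.#|.  b21=0 t=7,i=12
  #.#..|.  b20=0 t=0,i=11
  #..##|.  b19=0 t=3,i=9
  #..#.|#  b18=1 t=1,i=11
  #...#|#  b17=1 t=1,i=6
  #....|.  b16=0 t=0,i=5
  .####|.  b15=0 t=2,i=9
  .###.|.  b14=0 t=3,i=6
  .##.#|#  b13=1 t=0,i=9
  .##..|#  b12=1 t=1,i=9
  .#.##|.  b11=0 t=4,i=9
  .#.#.|#  b10=1 t=9,i=1
  .#..#|.  b9=0 t=4,i=6
  .#...|#  b8=1 t=0,i=4
  ..###|#  b7=1 t=3,i=5
  ..##.|#  b6=1 t=0,i=8
  ..#.#|.  b5=0 t=4,i=8
  ..#..|.  b4=0 t=0,i=3
  ...##|.  b3=0 t=0,i=7
  ...#.|.  b2=0 t=0,i=2
  ....#|.  b1=0 t=0,i=1
  .....|.  b0=0 t=0,i=0
  bits 01101011010001100011010111000000 = 1799763392

1799763392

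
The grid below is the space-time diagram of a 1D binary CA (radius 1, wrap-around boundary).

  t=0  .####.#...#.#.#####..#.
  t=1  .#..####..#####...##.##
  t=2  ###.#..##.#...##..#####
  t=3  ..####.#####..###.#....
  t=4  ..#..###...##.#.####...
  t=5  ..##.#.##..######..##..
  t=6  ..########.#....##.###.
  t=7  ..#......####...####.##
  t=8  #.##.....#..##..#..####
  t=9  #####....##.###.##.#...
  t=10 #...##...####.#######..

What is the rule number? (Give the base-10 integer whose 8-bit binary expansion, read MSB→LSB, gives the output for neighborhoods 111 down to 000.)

124

  [7] ### => .  t=0,i=2
  [6] ##. => #  t=0,i=4
  [5] #.# => #  t=0,i=5
  [4] #.. => #  t=0,i=7
  [3] .## => #  t=0,i=1
  [2] .#. => #  t=0,i=6
  [1] ..# => .  t=0,i=0
  [0] ... => .  t=0,i=8
  bits 01111100 = 124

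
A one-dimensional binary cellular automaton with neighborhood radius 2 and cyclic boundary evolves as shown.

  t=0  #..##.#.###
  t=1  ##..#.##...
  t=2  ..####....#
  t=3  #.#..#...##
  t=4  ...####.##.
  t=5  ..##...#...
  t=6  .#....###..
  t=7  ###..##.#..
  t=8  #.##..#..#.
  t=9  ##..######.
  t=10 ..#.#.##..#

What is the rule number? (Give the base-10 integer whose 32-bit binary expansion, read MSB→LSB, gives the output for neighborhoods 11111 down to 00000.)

  nb #####: next=#  (t=9,i=6, bit31=1)
  nb ####.: next=.  (t=0,i=10, bit30=0)
  nb ###.#: next=.  (t=3,i=0, bit29=0)
  nb ###..: next=#  (t=0,i=0, bit28=1)
  nb ##.##: next=#  (t=4,i=7, bit27=1)
  nb ##.#.: next=.  (t=0,i=5, bit26=0)
  nb ##..#: next=#  (t=0,i=1, bit25=1)
  nb ##...: next=.  (t=1,i=8, bit24=0)
  nb #.###: next=.  (t=0,i=8, bit23=0)
  nb #.##.: next=.  (t=1,i=6, bit22=0)
  nb #.#.#: next=#  (t=0,i=6, bit21=1)
  nb #.#..: next=.  (t=3,i=2, bit20=0)
  nb #..##: next=.  (t=0,i=2, bit19=0)
  nb #..#.: next=#  (t=1,i=3, bit18=1)
  nb #...#: next=.  (t=1,i=9, bit17=0)
  nb #....: next=.  (t=2,i=7, bit16=0)
  nb .####: next=.  (t=0,i=9, bit15=0)
  nb .###.: next=.  (t=3,i=10, bit14=0)
  nb .##.#: next=#  (t=0,i=4, bit13=1)
  nb .##..: next=.  (t=1,i=1, bit12=0)
  nb .#.##: next=#  (t=0,i=7, bit11=1)
  nb .#.#.: next=.  (t=8,i=10, bit10=0)
  nb .#..#: next=#  (t=2,i=0, bit9=1)
  nb .#...: next=#  (t=3,i=6, bit8=1)
  nb ..###: next=#  (t=2,i=2, bit7=1)
  nb ..##.: next=.  (t=0,i=3, bit6=0)
  nb ..#.#: next=#  (t=1,i=4, bit5=1)
  nb ..#..: next=#  (t=2,i=10, bit4=1)
  nb ...##: next=#  (t=1,i=10, bit3=1)
  nb ...#.: next=#  (t=2,i=9, bit2=1)
  nb ....#: next=.  (t=2,i=8, bit1=0)
  nb .....: next=.  (t=5,i=10, bit0=0)
  bits 10011010001001000010101110111100 = 2586061756

2586061756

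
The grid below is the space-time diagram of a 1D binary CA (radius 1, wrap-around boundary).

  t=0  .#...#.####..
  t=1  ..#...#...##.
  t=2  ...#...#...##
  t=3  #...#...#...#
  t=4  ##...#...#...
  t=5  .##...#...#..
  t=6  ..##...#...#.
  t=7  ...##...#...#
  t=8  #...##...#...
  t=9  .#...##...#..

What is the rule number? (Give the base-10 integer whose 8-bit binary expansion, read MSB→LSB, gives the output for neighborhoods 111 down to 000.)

112

  ###|.  b7=0 t=0,i=8
  ##.|#  b6=1 t=0,i=10
  #.#|#  b5=1 t=0,i=6
  #..|#  b4=1 t=0,i=2
  .##|.  b3=0 t=0,i=7
  .#.|.  b2=0 t=0,i=1
  ..#|.  b1=0 t=0,i=0
  ...|.  b0=0 t=0,i=3
  bits 01110000 = 112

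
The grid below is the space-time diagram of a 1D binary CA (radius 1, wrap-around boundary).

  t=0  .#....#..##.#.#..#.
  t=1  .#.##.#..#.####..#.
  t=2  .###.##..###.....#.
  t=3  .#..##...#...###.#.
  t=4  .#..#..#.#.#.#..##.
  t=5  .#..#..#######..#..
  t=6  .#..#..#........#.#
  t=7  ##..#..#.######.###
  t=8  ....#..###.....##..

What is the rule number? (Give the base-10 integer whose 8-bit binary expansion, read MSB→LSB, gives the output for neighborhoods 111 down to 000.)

  nb ###: next=.  (t=1,i=12, bit7=0)
  nb ##.: next=.  (t=0,i=10, bit6=0)
  nb #.#: next=#  (t=0,i=11, bit5=1)
  nb #..: next=.  (t=0,i=2, bit4=0)
  nb .##: next=#  (t=0,i=9, bit3=1)
  nb .#.: next=#  (t=0,i=1, bit2=1)
  nb ..#: next=.  (t=0,i=0, bit1=0)
  nb ...: next=#  (t=0,i=3, bit0=1)
  bits 00101101 = 45

45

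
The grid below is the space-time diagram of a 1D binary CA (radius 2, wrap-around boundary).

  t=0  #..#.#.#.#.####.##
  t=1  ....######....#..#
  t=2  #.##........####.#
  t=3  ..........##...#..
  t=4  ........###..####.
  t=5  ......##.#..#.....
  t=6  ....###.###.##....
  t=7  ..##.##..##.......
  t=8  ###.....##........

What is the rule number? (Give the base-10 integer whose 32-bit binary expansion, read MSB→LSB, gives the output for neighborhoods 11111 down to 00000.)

  [31] ##### => .  t=1,i=6
  [30] ####. => .  t=0,i=13
  [29] ###.# => #  t=0,i=14
  [28] ###.. => .  t=0,i=0
  [27] ##.## => .  t=0,i=15
  [26] ##.#. => #  t=5,i=8
  [25] ##..# => .  t=0,i=1
  [24] ##... => .  t=1,i=10
  [23] #.### => .  t=0,i=11
  [22] #.##. => .  t=2,i=2
  [21] #.#.# => #  t=0,i=5
  [20] #.#.. => #  t=5,i=9
  [19] #..## => #  t=4,i=12
  [18] #..#. => .  t=0,i=2
  [17] #...# => #  t=3,i=13
  [16] #.... => .  t=1,i=1
  [15] .#### => .  t=0,i=12
  [14] .###. => #  t=0,i=17
  [13] .##.# => .  t=2,i=0
  [12] .##.. => .  t=2,i=3
  [11] .#.## => .  t=0,i=10
  [10] .#.#. => #  t=0,i=4
  [9] .#..# => #  t=1,i=15
  [8] .#... => #  t=1,i=0
  [7] ..### => .  t=1,i=4
  [6] ..##. => #  t=3,i=10
  [5] ..#.# => .  t=0,i=3
  [4] ..#.. => #  t=1,i=14
  [3] ...## => #  t=1,i=3
  [2] ...#. => #  t=1,i=13
  [1] ....# => #  t=1,i=2
  [0] ..... => .  t=2,i=6
  bits 00100100001110100100011101011110 = 607799134

607799134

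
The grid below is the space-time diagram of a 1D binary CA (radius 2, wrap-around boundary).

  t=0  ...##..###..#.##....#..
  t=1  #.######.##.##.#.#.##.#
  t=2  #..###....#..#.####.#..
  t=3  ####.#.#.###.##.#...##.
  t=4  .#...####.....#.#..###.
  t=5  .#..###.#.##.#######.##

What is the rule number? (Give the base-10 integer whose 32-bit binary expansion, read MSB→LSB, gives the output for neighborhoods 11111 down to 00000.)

2453257981

  [31] ##### => #  t=1,i=4
  [30] ####. => .  t=1,i=6
  [29] ###.# => .  t=1,i=7
  [28] ###.. => #  t=0,i=9
  [27] ##.## => .  t=1,i=1
  [26] ##.#. => .  t=1,i=14
  [25] ##..# => #  t=0,i=5
  [24] ##... => .  t=0,i=16
  [23] #.### => .  t=1,i=2
  [22] #.##. => .  t=0,i=14
  [21] #.#.# => #  t=1,i=15
  [20] #.#.. => #  t=2,i=20
  [19] #..## => #  t=0,i=6
  [18] #..#. => .  t=0,i=11
  [17] #...# => .  t=3,i=18
  [16] #.... => #  t=0,i=17
  [15] .#### => #  t=1,i=3
  [14] .###. => .  t=0,i=8
  [13] .##.# => #  t=1,i=0
  [12] .##.. => #  t=0,i=4
  [11] .#.## => #  t=0,i=13
  [10] .#.#. => #  t=1,i=16
  [9] .#..# => #  t=2,i=1
  [8] .#... => .  t=0,i=21
  [7] ..### => #  t=0,i=7
  [6] ..##. => #  t=0,i=3
  [5] ..#.# => #  t=0,i=12
  [4] ..#.. => #  t=0,i=20
  [3] ...## => #  t=0,i=2
  [2] ...#. => #  t=0,i=19
  [1] ....# => .  t=0,i=1
  [0] ..... => #  t=0,i=0
  bits 10010010001110011011111011111101 = 2453257981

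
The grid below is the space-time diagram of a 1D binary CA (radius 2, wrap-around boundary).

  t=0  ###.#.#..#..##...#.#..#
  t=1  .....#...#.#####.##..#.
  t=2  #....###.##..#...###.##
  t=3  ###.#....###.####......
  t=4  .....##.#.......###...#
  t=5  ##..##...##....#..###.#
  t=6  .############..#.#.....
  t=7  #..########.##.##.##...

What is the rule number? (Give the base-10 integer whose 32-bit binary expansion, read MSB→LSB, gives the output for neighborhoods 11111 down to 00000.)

2471173496

  nb #####: next=#  (t=1,i=13, bit31=1)
  nb ####.: next=.  (t=0,i=1, bit30=0)
  nb ###.#: next=.  (t=0,i=2, bit29=0)
  nb ###..: next=#  (t=2,i=0, bit28=1)
  nb ##.##: next=.  (t=1,i=16, bit27=0)
  nb ##.#.: next=.  (t=0,i=3, bit26=0)
  nb ##..#: next=#  (t=1,i=19, bit25=1)
  nb ##...: next=#  (t=0,i=14, bit24=1)
  nb #.###: next=.  (t=1,i=11, bit23=0)
  nb #.##.: next=#  (t=1,i=17, bit22=1)
  nb #.#.#: next=.  (t=0,i=4, bit21=0)
  nb #.#..: next=.  (t=0,i=6, bit20=0)
  nb #..##: next=#  (t=0,i=11, bit19=1)
  nb #..#.: next=.  (t=0,i=8, bit18=0)
  nb #...#: next=#  (t=0,i=15, bit17=1)
  nb #....: next=#  (t=1,i=0, bit16=1)
  nb .####: next=.  (t=0,i=0, bit15=0)
  nb .###.: next=.  (t=2,i=6, bit14=0)
  nb .##.#: next=.  (t=4,i=6, bit13=0)
  nb .##..: next=#  (t=0,i=13, bit12=1)
  nb .#.##: next=#  (t=1,i=10, bit11=1)
  nb .#.#.: next=#  (t=0,i=5, bit10=1)
  nb .#..#: next=.  (t=0,i=7, bit9=0)
  nb .#...: next=#  (t=1,i=6, bit8=1)
  nb ..###: next=.  (t=0,i=22, bit7=0)
  nb ..##.: next=#  (t=0,i=12, bit6=1)
  nb ..#.#: next=#  (t=0,i=17, bit5=1)
  nb ..#..: next=#  (t=0,i=9, bit4=1)
  nb ...##: next=#  (t=2,i=4, bit3=1)
  nb ...#.: next=.  (t=0,i=16, bit2=0)
  nb ....#: next=.  (t=1,i=3, bit1=0)
  nb .....: next=.  (t=1,i=1, bit0=0)
  bits 10010011010010110001110101111000 = 2471173496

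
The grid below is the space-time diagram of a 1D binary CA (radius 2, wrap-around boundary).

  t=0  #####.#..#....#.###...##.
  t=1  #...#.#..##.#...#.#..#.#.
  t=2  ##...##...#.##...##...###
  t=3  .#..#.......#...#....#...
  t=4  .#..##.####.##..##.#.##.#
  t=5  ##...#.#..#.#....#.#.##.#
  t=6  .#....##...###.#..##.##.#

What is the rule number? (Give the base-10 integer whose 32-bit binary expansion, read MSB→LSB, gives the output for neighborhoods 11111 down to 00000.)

821044507

  #####|.  b31=0 t=0,i=2
  ####.|.  b30=0 t=0,i=3
  ###.#|#  b29=1 t=0,i=4
  ###..|#  b28=1 t=0,i=18
  ##.##|.  b27=0 t=0,i=24
  ##.#.|.  b26=0 t=0,i=5
  ##..#|.  b25=0 t=4,i=14
  ##...|.  b24=0 t=0,i=19
  #.###|#  b23=1 t=0,i=0
  #.##.|#  b22=1 t=2,i=12
  #.#.#|#  b21=1 t=1,i=23
  #.#..|#  b20=1 t=0,i=6
  #..##|.  b19=0 t=1,i=8
  #..#.|.  b18=0 t=0,i=8
  #...#|.  b17=0 t=0,i=20
  #....|.  b16=0 t=0,i=11
  .####|.  b15=0 t=0,i=1
  .###.|.  b14=0 t=0,i=17
  .##.#|#  b13=1 t=0,i=23
  .##..|.  b12=0 t=2,i=6
  .#.##|.  b11=0 t=0,i=15
  .#.#.|#  b10=1 t=1,i=5
  .#..#|.  b9=0 t=0,i=7
  .#...|#  b8=1 t=0,i=10
  ..###|.  b7=0 t=2,i=22
  ..##.|.  b6=0 t=0,i=22
  ..#.#|.  b5=0 t=0,i=14
  ..#..|#  b4=1 t=0,i=9
  ...##|#  b3=1 t=0,i=21
  ...#.|.  b2=0 t=0,i=13
  ....#|#  b1=1 t=0,i=12
  .....|#  b0=1 t=3,i=7
  bits 00110000111100000010010100011011 = 821044507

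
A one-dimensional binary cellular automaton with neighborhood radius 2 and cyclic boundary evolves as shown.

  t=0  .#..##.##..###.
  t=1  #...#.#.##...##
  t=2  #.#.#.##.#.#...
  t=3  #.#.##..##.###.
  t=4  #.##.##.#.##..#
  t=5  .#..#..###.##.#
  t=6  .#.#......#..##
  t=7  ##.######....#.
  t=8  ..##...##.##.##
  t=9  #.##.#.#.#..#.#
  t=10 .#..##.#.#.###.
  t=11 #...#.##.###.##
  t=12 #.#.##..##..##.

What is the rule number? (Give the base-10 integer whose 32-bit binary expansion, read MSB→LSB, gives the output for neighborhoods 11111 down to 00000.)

1589057891

  ##### -> .   bit 31 = 0  t=7,i=5
  ####. -> #   bit 30 = 1  t=7,i=7
  ###.# -> .   bit 29 = 0  t=3,i=13
  ###.. -> #   bit 28 = 1  t=0,i=13
  ##.## -> #   bit 27 = 1  t=0,i=6
  ##.#. -> #   bit 26 = 1  t=2,i=8
  ##..# -> #   bit 25 = 1  t=0,i=9
  ##... -> .   bit 24 = 0  t=1,i=1
  #.### -> #   bit 23 = 1  t=3,i=11
  #.##. -> .   bit 22 = 0  t=0,i=7
  #.#.# -> #   bit 21 = 1  t=1,i=6
  #.#.. -> #   bit 20 = 1  t=2,i=11
  #..## -> .   bit 19 = 0  t=0,i=3
  #..#. -> #   bit 18 = 1  t=0,i=0
  #...# -> #   bit 17 = 1  t=1,i=2
  #.... -> #   bit 16 = 1  t=6,i=5
  .#### -> .   bit 15 = 0  t=7,i=4
  .###. -> .   bit 14 = 0  t=0,i=12
  .##.# -> .   bit 13 = 0  t=0,i=5
  .##.. -> #   bit 12 = 1  t=0,i=8
  .#.## -> #   bit 11 = 1  t=1,i=7
  .#.#. -> .   bit 10 = 0  t=1,i=5
  .#..# -> .   bit 9 = 0  t=0,i=2
  .#... -> #   bit 8 = 1  t=2,i=12
  ..### -> .   bit 7 = 0  t=0,i=11
  ..##. -> #   bit 6 = 1  t=0,i=4
  ..#.# -> #   bit 5 = 1  t=1,i=4
  ..#.. -> .   bit 4 = 0  t=0,i=1
  ...## -> .   bit 3 = 0  t=1,i=12
  ...#. -> .   bit 2 = 0  t=1,i=3
  ....# -> #   bit 1 = 1  t=6,i=8
  ..... -> #   bit 0 = 1  t=6,i=6
  bits 01011110101101110001100101100011 = 1589057891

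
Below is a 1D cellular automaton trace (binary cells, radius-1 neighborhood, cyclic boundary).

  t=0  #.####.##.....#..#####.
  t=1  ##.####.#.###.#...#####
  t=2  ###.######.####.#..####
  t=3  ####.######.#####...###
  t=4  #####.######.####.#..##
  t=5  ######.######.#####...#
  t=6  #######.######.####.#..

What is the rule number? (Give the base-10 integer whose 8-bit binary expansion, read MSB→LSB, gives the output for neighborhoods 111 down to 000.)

  ###|#  b7=1 t=0,i=3
  ##.|#  b6=1 t=0,i=5
  #.#|#  b5=1 t=0,i=1
  #..|.  b4=0 t=0,i=9
  .##|.  b3=0 t=0,i=2
  .#.|#  b2=1 t=0,i=0
  ..#|.  b1=0 t=0,i=13
  ...|#  b0=1 t=0,i=10
  bits 11100101 = 229

229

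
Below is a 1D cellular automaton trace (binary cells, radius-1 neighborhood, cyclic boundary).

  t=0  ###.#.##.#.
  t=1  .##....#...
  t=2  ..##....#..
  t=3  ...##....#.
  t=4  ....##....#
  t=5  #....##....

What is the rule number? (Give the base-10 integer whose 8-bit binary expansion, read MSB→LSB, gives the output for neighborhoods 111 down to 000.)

  ### -> #   bit 7 = 1  t=0,i=1
  ##. -> #   bit 6 = 1  t=0,i=2
  #.# -> .   bit 5 = 0  t=0,i=3
  #.. -> #   bit 4 = 1  t=1,i=3
  .## -> .   bit 3 = 0  t=0,i=0
  .#. -> .   bit 2 = 0  t=0,i=4
  ..# -> .   bit 1 = 0  t=1,i=0
  ... -> .   bit 0 = 0  t=1,i=4
  bits 11010000 = 208

208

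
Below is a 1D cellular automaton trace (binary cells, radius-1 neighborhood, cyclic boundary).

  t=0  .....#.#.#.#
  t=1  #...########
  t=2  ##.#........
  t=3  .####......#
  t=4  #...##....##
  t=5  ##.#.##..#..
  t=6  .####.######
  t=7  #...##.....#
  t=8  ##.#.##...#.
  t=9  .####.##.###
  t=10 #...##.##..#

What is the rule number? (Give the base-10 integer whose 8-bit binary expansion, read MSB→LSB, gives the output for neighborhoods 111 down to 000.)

118

  [7] ### => .  t=1,i=5
  [6] ##. => #  t=1,i=0
  [5] #.# => #  t=0,i=6
  [4] #.. => #  t=0,i=0
  [3] .## => .  t=1,i=4
  [2] .#. => #  t=0,i=5
  [1] ..# => #  t=0,i=4
  [0] ... => .  t=0,i=1
  bits 01110110 = 118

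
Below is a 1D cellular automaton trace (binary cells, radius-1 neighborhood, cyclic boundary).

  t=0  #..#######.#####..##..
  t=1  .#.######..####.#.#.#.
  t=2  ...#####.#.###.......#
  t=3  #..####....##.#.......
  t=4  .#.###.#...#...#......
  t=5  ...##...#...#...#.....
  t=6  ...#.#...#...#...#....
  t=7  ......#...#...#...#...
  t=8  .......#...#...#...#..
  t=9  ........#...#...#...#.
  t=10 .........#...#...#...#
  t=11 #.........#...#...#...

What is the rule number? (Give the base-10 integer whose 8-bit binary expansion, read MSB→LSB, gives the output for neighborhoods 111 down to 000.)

  ###|#  b7=1 t=0,i=4
  ##.|.  b6=0 t=0,i=9
  #.#|.  b5=0 t=0,i=10
  #..|#  b4=1 t=0,i=1
  .##|#  b3=1 t=0,i=3
  .#.|.  b2=0 t=0,i=0
  ..#|.  b1=0 t=0,i=2
  ...|.  b0=0 t=2,i=1
  bits 10011000 = 152

152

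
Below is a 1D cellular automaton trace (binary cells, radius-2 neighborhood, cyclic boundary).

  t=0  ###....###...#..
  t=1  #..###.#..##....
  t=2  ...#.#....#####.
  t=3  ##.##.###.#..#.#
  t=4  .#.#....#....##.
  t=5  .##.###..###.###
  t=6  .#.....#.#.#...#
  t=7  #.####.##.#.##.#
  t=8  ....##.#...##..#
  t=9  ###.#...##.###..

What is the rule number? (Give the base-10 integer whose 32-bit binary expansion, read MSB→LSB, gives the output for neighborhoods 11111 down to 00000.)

  nb #####: next=.  (t=2,i=12, bit31=0)
  nb ####.: next=#  (t=2,i=13, bit30=1)
  nb ###.#: next=#  (t=1,i=5, bit29=1)
  nb ###..: next=.  (t=0,i=2, bit28=0)
  nb ##.##: next=.  (t=3,i=2, bit27=0)
  nb ##.#.: next=.  (t=1,i=6, bit26=0)
  nb ##..#: next=#  (t=4,i=15, bit25=1)
  nb ##...: next=#  (t=0,i=3, bit24=1)
  nb #.###: next=.  (t=3,i=6, bit23=0)
  nb #.##.: next=#  (t=3,i=3, bit22=1)
  nb #.#.#: next=.  (t=6,i=9, bit21=0)
  nb #.#..: next=.  (t=1,i=7, bit20=0)
  nb #..##: next=.  (t=0,i=15, bit19=0)
  nb #..#.: next=.  (t=3,i=12, bit18=0)
  nb #...#: next=#  (t=0,i=11, bit17=1)
  nb #....: next=#  (t=0,i=4, bit16=1)
  nb .####: next=.  (t=2,i=11, bit15=0)
  nb .###.: next=.  (t=0,i=1, bit14=0)
  nb .##.#: next=.  (t=3,i=4, bit13=0)
  nb .##..: next=#  (t=1,i=11, bit12=1)
  nb .#.##: next=#  (t=3,i=14, bit11=1)
  nb .#.#.: next=#  (t=2,i=4, bit10=1)
  nb .#..#: next=.  (t=0,i=14, bit9=0)
  nb .#...: next=#  (t=2,i=6, bit8=1)
  nb ..###: next=#  (t=0,i=0, bit7=1)
  nb ..##.: next=#  (t=1,i=10, bit6=1)
  nb ..#.#: next=#  (t=2,i=3, bit5=1)
  nb ..#..: next=.  (t=0,i=13, bit4=0)
  nb ...##: next=.  (t=0,i=6, bit3=0)
  nb ...#.: next=.  (t=0,i=12, bit2=0)
  nb ....#: next=#  (t=0,i=5, bit1=1)
  nb .....: next=#  (t=6,i=4, bit0=1)
  bits 01100011010000110001110111100011 = 1665342947

1665342947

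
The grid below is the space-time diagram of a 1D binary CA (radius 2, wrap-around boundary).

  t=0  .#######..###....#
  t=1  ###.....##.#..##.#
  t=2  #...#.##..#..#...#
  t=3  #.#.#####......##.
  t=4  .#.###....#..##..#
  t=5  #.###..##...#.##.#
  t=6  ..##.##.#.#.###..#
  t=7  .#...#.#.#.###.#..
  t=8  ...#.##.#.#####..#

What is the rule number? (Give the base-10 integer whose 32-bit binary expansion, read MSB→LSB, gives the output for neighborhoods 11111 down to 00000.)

650894378

  ##### -> .   bit 31 = 0  t=0,i=3
  ####. -> .   bit 30 = 0  t=0,i=6
  ###.# -> #   bit 29 = 1  t=7,i=13
  ###.. -> .   bit 28 = 0  t=0,i=7
  ##.## -> .   bit 27 = 0  t=1,i=16
  ##.#. -> #   bit 26 = 1  t=1,i=10
  ##..# -> #   bit 25 = 1  t=0,i=8
  ##... -> .   bit 24 = 0  t=0,i=13
  #.### -> #   bit 23 = 1  t=0,i=1
  #.##. -> #   bit 22 = 1  t=2,i=6
  #.#.# -> .   bit 21 = 0  t=3,i=0
  #.#.. -> .   bit 20 = 0  t=1,i=11
  #..## -> #   bit 19 = 1  t=0,i=9
  #..#. -> .   bit 18 = 0  t=2,i=9
  #...# -> #   bit 17 = 1  t=2,i=2
  #.... -> #   bit 16 = 1  t=0,i=14
  .#### -> #   bit 15 = 1  t=0,i=2
  .###. -> #   bit 14 = 1  t=0,i=11
  .##.# -> .   bit 13 = 0  t=1,i=9
  .##.. -> #   bit 12 = 1  t=2,i=0
  .#.## -> #   bit 11 = 1  t=0,i=0
  .#.#. -> #   bit 10 = 1  t=3,i=1
  .#..# -> .   bit 9 = 0  t=1,i=12
  .#... -> .   bit 8 = 0  t=2,i=14
  ..### -> .   bit 7 = 0  t=0,i=10
  ..##. -> .   bit 6 = 0  t=1,i=8
  ..#.# -> #   bit 5 = 1  t=0,i=17
  ..#.. -> .   bit 4 = 0  t=2,i=10
  ...## -> #   bit 3 = 1  t=1,i=7
  ...#. -> .   bit 2 = 0  t=0,i=16
  ....# -> #   bit 1 = 1  t=0,i=15
  ..... -> .   bit 0 = 0  t=1,i=5
  bits 00100110110010111101110000101010 = 650894378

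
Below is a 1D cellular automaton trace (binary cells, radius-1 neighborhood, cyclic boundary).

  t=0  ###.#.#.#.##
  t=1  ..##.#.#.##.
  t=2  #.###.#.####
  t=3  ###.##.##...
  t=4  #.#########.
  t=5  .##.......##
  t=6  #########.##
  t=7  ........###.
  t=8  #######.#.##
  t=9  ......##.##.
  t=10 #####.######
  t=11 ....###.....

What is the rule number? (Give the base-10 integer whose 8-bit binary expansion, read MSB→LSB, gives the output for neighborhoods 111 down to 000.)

  [7] ### => .  t=0,i=0
  [6] ##. => #  t=0,i=2
  [5] #.# => #  t=0,i=3
  [4] #.. => #  t=1,i=11
  [3] .## => #  t=0,i=10
  [2] .#. => .  t=0,i=4
  [1] ..# => .  t=1,i=1
  [0] ... => #  t=1,i=0
  bits 01111001 = 121

121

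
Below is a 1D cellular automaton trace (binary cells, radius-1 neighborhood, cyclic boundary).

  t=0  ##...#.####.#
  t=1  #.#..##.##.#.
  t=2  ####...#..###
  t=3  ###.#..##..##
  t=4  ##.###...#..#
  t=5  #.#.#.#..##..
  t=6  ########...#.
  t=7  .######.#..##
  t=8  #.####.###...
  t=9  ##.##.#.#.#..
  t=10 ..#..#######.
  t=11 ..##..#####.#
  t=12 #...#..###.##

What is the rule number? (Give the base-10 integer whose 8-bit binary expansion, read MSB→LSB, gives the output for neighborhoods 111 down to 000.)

180

  nb ###: next=#  (t=0,i=0, bit7=1)
  nb ##.: next=.  (t=0,i=1, bit6=0)
  nb #.#: next=#  (t=0,i=6, bit5=1)
  nb #..: next=#  (t=0,i=2, bit4=1)
  nb .##: next=.  (t=0,i=7, bit3=0)
  nb .#.: next=#  (t=0,i=5, bit2=1)
  nb ..#: next=.  (t=0,i=4, bit1=0)
  nb ...: next=.  (t=0,i=3, bit0=0)
  bits 10110100 = 180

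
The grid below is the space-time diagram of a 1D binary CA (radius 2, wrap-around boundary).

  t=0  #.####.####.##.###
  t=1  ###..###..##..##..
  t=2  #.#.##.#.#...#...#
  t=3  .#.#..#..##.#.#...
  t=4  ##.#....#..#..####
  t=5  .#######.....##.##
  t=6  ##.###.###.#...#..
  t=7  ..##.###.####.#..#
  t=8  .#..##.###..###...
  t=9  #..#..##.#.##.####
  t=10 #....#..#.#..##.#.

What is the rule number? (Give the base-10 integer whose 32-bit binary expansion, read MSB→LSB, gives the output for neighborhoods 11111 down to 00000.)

3180923302

  ##### -> #   bit 31 = 1  t=4,i=16
  ####. -> .   bit 30 = 0  t=0,i=4
  ###.# -> #   bit 29 = 1  t=0,i=0
  ###.. -> #   bit 28 = 1  t=1,i=2
  ##.## -> #   bit 27 = 1  t=0,i=1
  ##.#. -> #   bit 26 = 1  t=2,i=1
  ##..# -> .   bit 25 = 0  t=1,i=3
  ##... -> #   bit 24 = 1  t=5,i=8
  #.### -> #   bit 23 = 1  t=0,i=2
  #.##. -> .   bit 22 = 0  t=0,i=12
  #.#.# -> .   bit 21 = 0  t=2,i=2
  #.#.. -> #   bit 20 = 1  t=2,i=9
  #..## -> #   bit 19 = 1  t=1,i=4
  #..#. -> .   bit 18 = 0  t=3,i=5
  #...# -> .   bit 17 = 0  t=2,i=11
  #.... -> #   bit 16 = 1  t=3,i=16
  .#### -> .   bit 15 = 0  t=0,i=3
  .###. -> .   bit 14 = 0  t=1,i=1
  .##.# -> .   bit 13 = 0  t=0,i=13
  .##.. -> .   bit 12 = 0  t=1,i=11
  .#.## -> #   bit 11 = 1  t=2,i=3
  .#.#. -> .   bit 10 = 0  t=2,i=8
  .#..# -> .   bit 9 = 0  t=3,i=4
  .#... -> #   bit 8 = 1  t=2,i=10
  ..### -> #   bit 7 = 1  t=1,i=0
  ..##. -> .   bit 6 = 0  t=1,i=10
  ..#.# -> #   bit 5 = 1  t=3,i=1
  ..#.. -> .   bit 4 = 0  t=2,i=13
  ...## -> .   bit 3 = 0  t=2,i=16
  ...#. -> #   bit 2 = 1  t=2,i=12
  ....# -> #   bit 1 = 1  t=3,i=17
  ..... -> .   bit 0 = 0  t=5,i=10
  bits 10111101100110010000100110100110 = 3180923302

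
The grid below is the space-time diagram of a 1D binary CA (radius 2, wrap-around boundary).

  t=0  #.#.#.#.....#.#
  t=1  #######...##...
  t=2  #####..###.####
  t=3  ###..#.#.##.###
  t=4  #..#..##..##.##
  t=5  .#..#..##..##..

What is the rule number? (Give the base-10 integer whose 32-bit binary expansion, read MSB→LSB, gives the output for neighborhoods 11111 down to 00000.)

  [31] ##### => #  t=1,i=2
  [30] ####. => .  t=1,i=5
  [29] ###.# => #  t=2,i=9
  [28] ###.. => .  t=1,i=6
  [27] ##.## => #  t=2,i=10
  [26] ##.#. => #  t=0,i=1
  [25] ##..# => #  t=2,i=5
  [24] ##... => #  t=1,i=7
  [23] #.### => .  t=2,i=11
  [22] #.##. => .  t=0,i=14
  [21] #.#.# => #  t=0,i=2
  [20] #.#.. => #  t=0,i=6
  [19] #..## => .  t=2,i=6
  [18] #..#. => .  t=3,i=4
  [17] #...# => #  t=1,i=8
  [16] #.... => .  t=0,i=8
  [15] .#### => #  t=1,i=1
  [14] .###. => .  t=2,i=8
  [13] .##.# => #  t=0,i=0
  [12] .##.. => #  t=1,i=11
  [11] .#.## => .  t=0,i=13
  [10] .#.#. => #  t=0,i=3
  [9] .#..# => #  t=4,i=4
  [8] .#... => .  t=0,i=7
  [7] ..### => #  t=1,i=0
  [6] ..##. => .  t=1,i=10
  [5] ..#.# => .  t=0,i=12
  [4] ..#.. => .  t=4,i=3
  [3] ...## => #  t=1,i=9
  [2] ...#. => #  t=0,i=11
  [1] ....# => #  t=0,i=10
  [0] ..... => .  t=0,i=9
  bits 10101111001100101011011010001110 = 2939336334

2939336334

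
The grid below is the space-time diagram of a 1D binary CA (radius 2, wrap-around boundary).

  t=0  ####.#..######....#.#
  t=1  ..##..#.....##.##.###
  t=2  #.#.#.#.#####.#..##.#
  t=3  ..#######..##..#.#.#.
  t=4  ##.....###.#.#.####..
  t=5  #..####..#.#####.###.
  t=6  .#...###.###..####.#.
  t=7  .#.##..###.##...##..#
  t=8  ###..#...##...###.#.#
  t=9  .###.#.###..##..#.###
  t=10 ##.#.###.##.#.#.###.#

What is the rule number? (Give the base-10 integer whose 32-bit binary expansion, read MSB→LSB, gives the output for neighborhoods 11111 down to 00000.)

2057506427

  [31] ##### => .  t=0,i=1
  [30] ####. => #  t=0,i=2
  [29] ###.# => #  t=0,i=3
  [28] ###.. => #  t=0,i=13
  [27] ##.## => #  t=1,i=14
  [26] ##.#. => .  t=0,i=4
  [25] ##..# => #  t=1,i=0
  [24] ##... => .  t=0,i=14
  [23] #.### => #  t=0,i=20
  [22] #.##. => .  t=1,i=15
  [21] #.#.# => #  t=2,i=2
  [20] #.#.. => .  t=0,i=5
  [19] #..## => .  t=0,i=7
  [18] #..#. => .  t=1,i=5
  [17] #...# => #  t=3,i=0
  [16] #.... => #  t=0,i=15
  [15] .#### => .  t=0,i=0
  [14] .###. => .  t=1,i=19
  [13] .##.# => .  t=1,i=13
  [12] .##.. => .  t=1,i=3
  [11] .#.## => #  t=0,i=19
  [10] .#.#. => #  t=2,i=3
  [9] .#..# => #  t=0,i=6
  [8] .#... => .  t=1,i=7
  [7] ..### => .  t=0,i=8
  [6] ..##. => #  t=1,i=2
  [5] ..#.# => #  t=0,i=18
  [4] ..#.. => #  t=1,i=6
  [3] ...## => #  t=1,i=11
  [2] ...#. => .  t=0,i=17
  [1] ....# => #  t=0,i=16
  [0] ..... => #  t=1,i=9
  bits 01111010101000110000111001111011 = 2057506427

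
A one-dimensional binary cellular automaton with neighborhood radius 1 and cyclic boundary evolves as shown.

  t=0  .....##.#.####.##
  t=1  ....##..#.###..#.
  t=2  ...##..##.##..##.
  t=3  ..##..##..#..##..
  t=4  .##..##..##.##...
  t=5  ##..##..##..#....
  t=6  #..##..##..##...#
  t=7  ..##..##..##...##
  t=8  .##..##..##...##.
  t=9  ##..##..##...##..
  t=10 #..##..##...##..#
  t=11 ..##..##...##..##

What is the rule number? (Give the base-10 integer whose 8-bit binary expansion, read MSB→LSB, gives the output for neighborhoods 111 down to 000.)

142

  [7] ### => #  t=0,i=11
  [6] ##. => .  t=0,i=6
  [5] #.# => .  t=0,i=7
  [4] #.. => .  t=0,i=0
  [3] .## => #  t=0,i=5
  [2] .#. => #  t=0,i=8
  [1] ..# => #  t=0,i=4
  [0] ... => .  t=0,i=1
  bits 10001110 = 142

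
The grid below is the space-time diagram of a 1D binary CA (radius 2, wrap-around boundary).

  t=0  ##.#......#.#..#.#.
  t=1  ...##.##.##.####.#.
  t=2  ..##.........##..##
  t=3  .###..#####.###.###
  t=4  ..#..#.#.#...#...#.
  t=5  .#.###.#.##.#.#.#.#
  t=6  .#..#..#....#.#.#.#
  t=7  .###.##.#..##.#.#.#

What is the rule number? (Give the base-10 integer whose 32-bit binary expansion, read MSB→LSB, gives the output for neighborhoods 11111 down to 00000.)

  ##### -> .   bit 31 = 0  t=3,i=8
  ####. -> #   bit 30 = 1  t=1,i=14
  ###.# -> .   bit 29 = 0  t=1,i=15
  ###.. -> .   bit 28 = 0  t=3,i=3
  ##.## -> .   bit 27 = 0  t=1,i=5
  ##.#. -> .   bit 26 = 0  t=0,i=2
  ##..# -> .   bit 25 = 0  t=2,i=0
  ##... -> .   bit 24 = 0  t=2,i=4
  #.### -> .   bit 23 = 0  t=1,i=12
  #.##. -> .   bit 22 = 0  t=0,i=0
  #.#.# -> #   bit 21 = 1  t=0,i=17
  #.#.. -> #   bit 20 = 1  t=0,i=3
  #..## -> #   bit 19 = 1  t=2,i=1
  #..#. -> #   bit 18 = 1  t=0,i=14
  #...# -> .   bit 17 = 0  t=4,i=0
  #.... -> .   bit 16 = 0  t=0,i=5
  .#### -> #   bit 15 = 1  t=1,i=13
  .###. -> #   bit 14 = 1  t=3,i=2
  .##.# -> .   bit 13 = 0  t=0,i=1
  .##.. -> #   bit 12 = 1  t=2,i=3
  .#.## -> .   bit 11 = 0  t=0,i=18
  .#.#. -> .   bit 10 = 0  t=0,i=11
  .#..# -> #   bit 9 = 1  t=0,i=13
  .#... -> #   bit 8 = 1  t=0,i=4
  ..### -> .   bit 7 = 0  t=3,i=6
  ..##. -> #   bit 6 = 1  t=1,i=3
  ..#.# -> #   bit 5 = 1  t=0,i=10
  ..#.. -> .   bit 4 = 0  t=4,i=2
  ...## -> #   bit 3 = 1  t=1,i=2
  ...#. -> #   bit 2 = 1  t=0,i=9
  ....# -> .   bit 1 = 0  t=0,i=8
  ..... -> #   bit 0 = 1  t=0,i=6
  bits 01000000001111001101001101101101 = 1077728109

1077728109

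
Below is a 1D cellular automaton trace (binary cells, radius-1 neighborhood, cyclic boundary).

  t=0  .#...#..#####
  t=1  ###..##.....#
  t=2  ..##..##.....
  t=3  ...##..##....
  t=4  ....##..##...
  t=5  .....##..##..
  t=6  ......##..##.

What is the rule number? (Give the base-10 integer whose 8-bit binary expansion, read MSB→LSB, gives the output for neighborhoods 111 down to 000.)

  ### -> .   bit 7 = 0  t=0,i=9
  ##. -> #   bit 6 = 1  t=0,i=12
  #.# -> #   bit 5 = 1  t=0,i=0
  #.. -> #   bit 4 = 1  t=0,i=2
  .## -> .   bit 3 = 0  t=0,i=8
  .#. -> #   bit 2 = 1  t=0,i=1
  ..# -> .   bit 1 = 0  t=0,i=4
  ... -> .   bit 0 = 0  t=0,i=3
  bits 01110100 = 116

116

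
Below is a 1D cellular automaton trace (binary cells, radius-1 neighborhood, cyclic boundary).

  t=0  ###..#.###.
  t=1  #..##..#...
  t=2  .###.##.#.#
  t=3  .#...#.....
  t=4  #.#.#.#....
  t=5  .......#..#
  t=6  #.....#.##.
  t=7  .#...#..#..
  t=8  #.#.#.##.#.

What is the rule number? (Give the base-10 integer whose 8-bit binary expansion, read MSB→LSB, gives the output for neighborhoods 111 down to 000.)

26

  ###|.  b7=0 t=0,i=1
  ##.|.  b6=0 t=0,i=2
  #.#|.  b5=0 t=0,i=6
  #..|#  b4=1 t=0,i=3
  .##|#  b3=1 t=0,i=0
  .#.|.  b2=0 t=0,i=5
  ..#|#  b1=1 t=0,i=4
  ...|.  b0=0 t=1,i=9
  bits 00011010 = 26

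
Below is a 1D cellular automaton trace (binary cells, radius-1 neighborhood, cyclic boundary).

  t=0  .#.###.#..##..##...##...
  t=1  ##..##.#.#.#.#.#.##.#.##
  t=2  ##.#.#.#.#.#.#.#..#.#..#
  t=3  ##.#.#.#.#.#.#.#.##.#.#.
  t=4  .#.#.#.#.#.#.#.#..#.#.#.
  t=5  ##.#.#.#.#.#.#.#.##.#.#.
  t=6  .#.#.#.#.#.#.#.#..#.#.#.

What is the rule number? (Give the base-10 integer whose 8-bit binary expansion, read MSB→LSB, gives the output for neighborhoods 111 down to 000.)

  [7] ### => #  t=0,i=4
  [6] ##. => #  t=0,i=5
  [5] #.# => .  t=0,i=2
  [4] #.. => .  t=0,i=8
  [3] .## => .  t=0,i=3
  [2] .#. => #  t=0,i=1
  [1] ..# => #  t=0,i=0
  [0] ... => #  t=0,i=17
  bits 11000111 = 199

199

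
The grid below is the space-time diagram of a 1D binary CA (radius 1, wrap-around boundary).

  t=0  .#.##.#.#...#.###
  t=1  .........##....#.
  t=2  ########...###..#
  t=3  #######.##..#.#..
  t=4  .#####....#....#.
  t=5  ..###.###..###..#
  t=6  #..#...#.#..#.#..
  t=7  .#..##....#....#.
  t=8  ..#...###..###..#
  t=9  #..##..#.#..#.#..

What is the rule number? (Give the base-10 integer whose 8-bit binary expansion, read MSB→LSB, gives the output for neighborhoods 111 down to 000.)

  ### -> #   bit 7 = 1  t=0,i=15
  ##. -> .   bit 6 = 0  t=0,i=4
  #.# -> .   bit 5 = 0  t=0,i=0
  #.. -> #   bit 4 = 1  t=0,i=9
  .## -> .   bit 3 = 0  t=0,i=3
  .#. -> .   bit 2 = 0  t=0,i=1
  ..# -> .   bit 1 = 0  t=0,i=11
  ... -> #   bit 0 = 1  t=0,i=10
  bits 10010001 = 145

145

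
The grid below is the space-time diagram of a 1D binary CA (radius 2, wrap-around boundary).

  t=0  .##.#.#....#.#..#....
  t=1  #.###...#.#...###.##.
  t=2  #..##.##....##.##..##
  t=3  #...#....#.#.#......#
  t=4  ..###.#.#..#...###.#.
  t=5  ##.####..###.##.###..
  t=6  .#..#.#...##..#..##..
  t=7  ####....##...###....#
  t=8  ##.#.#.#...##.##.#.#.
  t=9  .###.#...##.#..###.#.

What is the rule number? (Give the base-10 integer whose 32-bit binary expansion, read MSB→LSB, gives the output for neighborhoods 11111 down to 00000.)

  nb #####: next=#  (t=7,i=1, bit31=1)
  nb ####.: next=.  (t=5,i=5, bit30=0)
  nb ###.#: next=#  (t=1,i=16, bit29=1)
  nb ###..: next=#  (t=1,i=4, bit28=1)
  nb ##.##: next=.  (t=1,i=17, bit27=0)
  nb ##.#.: next=#  (t=0,i=3, bit26=1)
  nb ##..#: next=.  (t=2,i=1, bit25=0)
  nb ##...: next=.  (t=1,i=5, bit24=0)
  nb #.###: next=.  (t=1,i=2, bit23=0)
  nb #.##.: next=.  (t=1,i=18, bit22=0)
  nb #.#.#: next=#  (t=0,i=4, bit21=1)
  nb #.#..: next=.  (t=0,i=6, bit20=0)
  nb #..##: next=.  (t=2,i=2, bit19=0)
  nb #..#.: next=#  (t=0,i=15, bit18=1)
  nb #...#: next=#  (t=1,i=6, bit17=1)
  nb #....: next=#  (t=0,i=8, bit16=1)
  nb .####: next=#  (t=5,i=4, bit15=1)
  nb .###.: next=#  (t=1,i=3, bit14=1)
  nb .##.#: next=#  (t=0,i=2, bit13=1)
  nb .##..: next=.  (t=2,i=7, bit12=0)
  nb .#.##: next=.  (t=1,i=1, bit11=0)
  nb .#.#.: next=.  (t=0,i=5, bit10=0)
  nb .#..#: next=#  (t=0,i=14, bit9=1)
  nb .#...: next=.  (t=0,i=7, bit8=0)
  nb ..###: next=.  (t=1,i=14, bit7=0)
  nb ..##.: next=.  (t=0,i=1, bit6=0)
  nb ..#.#: next=.  (t=0,i=11, bit5=0)
  nb ..#..: next=#  (t=0,i=16, bit4=1)
  nb ...##: next=#  (t=0,i=0, bit3=1)
  nb ...#.: next=#  (t=0,i=10, bit2=1)
  nb ....#: next=.  (t=0,i=9, bit1=0)
  nb .....: next=#  (t=0,i=19, bit0=1)
  bits 10110100001001111110001000011101 = 3022512669

3022512669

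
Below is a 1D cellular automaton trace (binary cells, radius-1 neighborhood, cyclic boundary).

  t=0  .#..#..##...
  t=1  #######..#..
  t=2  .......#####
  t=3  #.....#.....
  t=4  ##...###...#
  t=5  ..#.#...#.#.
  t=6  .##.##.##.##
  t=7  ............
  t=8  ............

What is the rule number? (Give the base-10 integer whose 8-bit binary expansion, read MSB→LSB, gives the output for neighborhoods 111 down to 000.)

22

  ### -> .   bit 7 = 0  t=1,i=1
  ##. -> .   bit 6 = 0  t=0,i=8
  #.# -> .   bit 5 = 0  t=5,i=3
  #.. -> #   bit 4 = 1  t=0,i=2
  .## -> .   bit 3 = 0  t=0,i=7
  .#. -> #   bit 2 = 1  t=0,i=1
  ..# -> #   bit 1 = 1  t=0,i=0
  ... -> .   bit 0 = 0  t=0,i=10
  bits 00010110 = 22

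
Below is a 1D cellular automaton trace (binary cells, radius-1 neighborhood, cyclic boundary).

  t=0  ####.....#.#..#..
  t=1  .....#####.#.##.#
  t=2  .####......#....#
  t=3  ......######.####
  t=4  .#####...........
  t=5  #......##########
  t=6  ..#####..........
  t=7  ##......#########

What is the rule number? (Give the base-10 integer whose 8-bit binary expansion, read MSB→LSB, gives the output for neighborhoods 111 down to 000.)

  ### -> .   bit 7 = 0  t=0,i=1
  ##. -> .   bit 6 = 0  t=0,i=3
  #.# -> .   bit 5 = 0  t=0,i=10
  #.. -> .   bit 4 = 0  t=0,i=4
  .## -> .   bit 3 = 0  t=0,i=0
  .#. -> #   bit 2 = 1  t=0,i=9
  ..# -> #   bit 1 = 1  t=0,i=8
  ... -> #   bit 0 = 1  t=0,i=5
  bits 00000111 = 7

7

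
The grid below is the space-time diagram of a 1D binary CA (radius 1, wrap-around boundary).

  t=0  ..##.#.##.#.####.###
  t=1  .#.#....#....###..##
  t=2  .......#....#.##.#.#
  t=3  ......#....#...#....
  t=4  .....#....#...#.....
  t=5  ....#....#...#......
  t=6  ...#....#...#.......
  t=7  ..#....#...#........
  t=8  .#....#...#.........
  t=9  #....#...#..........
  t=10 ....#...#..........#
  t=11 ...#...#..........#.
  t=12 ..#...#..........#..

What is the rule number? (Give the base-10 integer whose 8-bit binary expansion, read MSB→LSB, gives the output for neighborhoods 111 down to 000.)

  ###|#  b7=1 t=0,i=13
  ##.|#  b6=1 t=0,i=3
  #.#|.  b5=0 t=0,i=4
  #..|.  b4=0 t=0,i=0
  .##|.  b3=0 t=0,i=2
  .#.|.  b2=0 t=0,i=5
  ..#|#  b1=1 t=0,i=1
  ...|.  b0=0 t=1,i=5
  bits 11000010 = 194

194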